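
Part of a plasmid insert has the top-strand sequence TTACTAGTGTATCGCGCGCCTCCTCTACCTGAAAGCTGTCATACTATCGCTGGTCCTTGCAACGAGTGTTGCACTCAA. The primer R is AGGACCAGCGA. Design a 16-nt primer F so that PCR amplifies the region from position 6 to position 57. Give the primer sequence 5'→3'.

5'-AGTGTATCGCGCGCCT-3'

The reverse primer's reverse complement TCGCTGGTCCT matches the template at positions 47–57; the product starts at position 6.
The forward primer is identical to the top strand over positions 6–21: AGTGTATCGCGCGCCT.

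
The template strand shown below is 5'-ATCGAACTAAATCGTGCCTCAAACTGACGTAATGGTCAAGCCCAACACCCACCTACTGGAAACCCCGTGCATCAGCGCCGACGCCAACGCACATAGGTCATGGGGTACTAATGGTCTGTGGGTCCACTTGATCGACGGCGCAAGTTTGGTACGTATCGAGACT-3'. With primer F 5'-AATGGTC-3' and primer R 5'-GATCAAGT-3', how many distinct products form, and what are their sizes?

The forward primer AATGGTC matches the top strand at positions 31–37, 110–116.
The reverse primer's reverse complement is ACTTGATC, matching at positions 126–133.
Each forward site pairs with the reverse site to give a product ending at position 133: sizes 103, 24 bp.

Two products: 103 bp, 24 bp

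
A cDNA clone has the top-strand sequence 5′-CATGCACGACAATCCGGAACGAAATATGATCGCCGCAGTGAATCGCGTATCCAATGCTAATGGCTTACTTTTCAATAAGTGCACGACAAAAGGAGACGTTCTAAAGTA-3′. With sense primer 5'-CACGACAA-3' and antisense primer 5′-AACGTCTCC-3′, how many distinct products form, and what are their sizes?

Two products: 96 bp, 19 bp

The forward primer CACGACAA matches the top strand at positions 5–12, 82–89.
The reverse primer's reverse complement is GGAGACGTT, matching at positions 92–100.
Each forward site pairs with the reverse site to give a product ending at position 100: sizes 96, 19 bp.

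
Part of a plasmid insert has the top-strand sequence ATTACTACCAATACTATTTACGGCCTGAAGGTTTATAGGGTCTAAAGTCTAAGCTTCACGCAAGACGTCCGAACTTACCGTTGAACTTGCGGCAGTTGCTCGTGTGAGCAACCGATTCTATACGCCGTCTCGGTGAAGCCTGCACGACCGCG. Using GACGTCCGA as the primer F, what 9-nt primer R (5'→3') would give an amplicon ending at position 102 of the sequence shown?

The forward primer binds at positions 64–72; the product's 3' end on the top strand is position 102.
The reverse primer anneals to the top strand over positions 94–102, i.e. to AGTTGCTCG.
Its sequence written 5'→3' is the reverse complement: CGAGCAACT.

5'-CGAGCAACT-3'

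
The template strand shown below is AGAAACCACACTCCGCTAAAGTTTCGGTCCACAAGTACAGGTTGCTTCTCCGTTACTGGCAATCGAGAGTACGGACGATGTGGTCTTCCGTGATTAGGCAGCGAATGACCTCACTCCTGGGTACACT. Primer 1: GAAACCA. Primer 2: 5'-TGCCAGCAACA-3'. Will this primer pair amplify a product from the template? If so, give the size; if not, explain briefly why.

No product — primer 2 has no binding site in the template.

Primer 2 (TGCCAGCAACA) does not match the top strand, and its reverse complement TGTTGCTGGCA does not match either.
With no annealing site for primer 2, no amplification occurs.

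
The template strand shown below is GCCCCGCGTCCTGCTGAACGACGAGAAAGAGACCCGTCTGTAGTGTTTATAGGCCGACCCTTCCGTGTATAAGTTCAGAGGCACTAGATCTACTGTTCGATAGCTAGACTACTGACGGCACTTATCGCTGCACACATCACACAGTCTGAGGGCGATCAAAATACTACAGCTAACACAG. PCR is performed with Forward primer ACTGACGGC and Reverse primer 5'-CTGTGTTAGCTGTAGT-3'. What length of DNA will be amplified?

The forward primer matches the template at positions 111–119.
The reverse primer's reverse complement is ACTACAGCTAACACAG, which matches the template at positions 163–178.
Amplicon spans positions 111–178: 68 bp.

68 bp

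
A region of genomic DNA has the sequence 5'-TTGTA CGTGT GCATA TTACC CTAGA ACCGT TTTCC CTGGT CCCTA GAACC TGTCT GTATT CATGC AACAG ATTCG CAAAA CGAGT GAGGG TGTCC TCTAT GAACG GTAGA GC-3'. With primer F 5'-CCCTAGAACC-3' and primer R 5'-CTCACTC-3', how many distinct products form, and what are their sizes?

Two products: 70 bp, 48 bp

The forward primer CCCTAGAACC matches the top strand at positions 19–28, 41–50.
The reverse primer's reverse complement is GAGTGAG, matching at positions 82–88.
Each forward site pairs with the reverse site to give a product ending at position 88: sizes 70, 48 bp.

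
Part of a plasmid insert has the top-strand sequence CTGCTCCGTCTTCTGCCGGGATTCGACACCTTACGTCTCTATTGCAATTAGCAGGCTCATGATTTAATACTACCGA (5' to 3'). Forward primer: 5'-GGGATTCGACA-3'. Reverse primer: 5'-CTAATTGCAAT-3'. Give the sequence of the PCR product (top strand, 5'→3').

Forward primer GGGATTCGACA is found on the top strand at positions 18–28.
Reverse complement of the reverse primer: ATTGCAATTAG. This occurs on the top strand at positions 41–51.
The product is the template from position 18 through 51 (34 bp).

5'-GGGATTCGACACCTTACGTCTCTATTGCAATTAG-3'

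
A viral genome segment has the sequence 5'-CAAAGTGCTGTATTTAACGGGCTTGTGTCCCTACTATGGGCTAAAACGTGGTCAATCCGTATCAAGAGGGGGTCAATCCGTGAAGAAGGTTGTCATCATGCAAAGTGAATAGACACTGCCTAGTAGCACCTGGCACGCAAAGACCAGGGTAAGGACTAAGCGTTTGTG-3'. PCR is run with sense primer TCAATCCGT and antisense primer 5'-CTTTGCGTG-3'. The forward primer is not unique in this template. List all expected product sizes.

91 bp, 70 bp

The forward primer TCAATCCGT matches the top strand at positions 52–60, 73–81.
The reverse primer's reverse complement is CACGCAAAG, matching at positions 134–142.
Each forward site pairs with the reverse site to give a product ending at position 142: sizes 91, 70 bp.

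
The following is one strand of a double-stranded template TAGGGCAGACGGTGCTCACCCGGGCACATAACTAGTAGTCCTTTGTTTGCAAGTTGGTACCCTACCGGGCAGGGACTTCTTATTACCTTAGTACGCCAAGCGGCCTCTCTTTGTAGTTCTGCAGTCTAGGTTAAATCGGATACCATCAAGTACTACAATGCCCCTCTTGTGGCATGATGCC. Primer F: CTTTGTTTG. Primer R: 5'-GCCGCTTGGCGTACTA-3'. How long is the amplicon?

The forward primer matches the template at positions 41–49.
Taking the reverse complement of GCCGCTTGGCGTACTA gives TAGTACGCCAAGCGGC, found at positions 89–104 on the template; the primer anneals here to the top strand with its 3' end pointing upstream.
The product runs from position 41 to position 104, so its length is 104 − 41 + 1 = 64 bp.

64 bp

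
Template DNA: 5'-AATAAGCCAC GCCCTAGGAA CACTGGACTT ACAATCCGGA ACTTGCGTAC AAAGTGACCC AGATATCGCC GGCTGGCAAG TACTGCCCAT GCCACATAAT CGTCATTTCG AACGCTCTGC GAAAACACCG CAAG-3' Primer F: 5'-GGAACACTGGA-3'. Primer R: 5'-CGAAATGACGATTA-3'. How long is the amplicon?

Scanning the template, GGAACACTGGA occurs at positions 17–27; this primer anneals to the bottom strand there with its 3' end pointing downstream.
The reverse primer's reverse complement is TAATCGTCATTTCG, which matches the template at positions 97–110.
The product runs from position 17 to position 110, so its length is 110 − 17 + 1 = 94 bp.

94 bp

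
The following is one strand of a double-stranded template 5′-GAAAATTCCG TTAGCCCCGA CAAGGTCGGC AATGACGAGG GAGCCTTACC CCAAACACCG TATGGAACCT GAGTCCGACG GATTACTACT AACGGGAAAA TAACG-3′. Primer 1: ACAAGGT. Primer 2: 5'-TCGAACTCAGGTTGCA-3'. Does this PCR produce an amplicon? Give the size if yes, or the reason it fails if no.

Primer 2 (TCGAACTCAGGTTGCA) does not match the top strand, and its reverse complement TGCAACCTGAGTTCGA does not match either.
With no annealing site for primer 2, no amplification occurs.

No product — primer 2 has no binding site in the template.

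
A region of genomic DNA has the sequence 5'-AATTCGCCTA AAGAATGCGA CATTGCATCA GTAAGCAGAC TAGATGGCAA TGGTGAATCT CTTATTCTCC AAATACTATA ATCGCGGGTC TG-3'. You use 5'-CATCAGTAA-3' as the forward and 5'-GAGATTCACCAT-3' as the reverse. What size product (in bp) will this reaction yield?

36 bp

Scanning the template, CATCAGTAA occurs at positions 26–34; this primer anneals to the bottom strand there with its 3' end pointing downstream.
The reverse primer's reverse complement is ATGGTGAATCTC, which matches the template at positions 50–61.
Amplicon spans positions 26–61: 36 bp.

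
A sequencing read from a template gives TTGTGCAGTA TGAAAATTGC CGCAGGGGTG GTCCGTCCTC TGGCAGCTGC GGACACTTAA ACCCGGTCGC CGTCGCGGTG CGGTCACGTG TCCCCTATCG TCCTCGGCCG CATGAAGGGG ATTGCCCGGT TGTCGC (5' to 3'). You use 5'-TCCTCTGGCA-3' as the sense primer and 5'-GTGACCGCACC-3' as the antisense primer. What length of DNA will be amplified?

Scanning the template, TCCTCTGGCA occurs at positions 36–45; this primer anneals to the bottom strand there with its 3' end pointing downstream.
Taking the reverse complement of GTGACCGCACC gives GGTGCGGTCAC, found at positions 77–87 on the template; the primer anneals here to the top strand with its 3' end pointing upstream.
Amplicon spans positions 36–87: 52 bp.

52 bp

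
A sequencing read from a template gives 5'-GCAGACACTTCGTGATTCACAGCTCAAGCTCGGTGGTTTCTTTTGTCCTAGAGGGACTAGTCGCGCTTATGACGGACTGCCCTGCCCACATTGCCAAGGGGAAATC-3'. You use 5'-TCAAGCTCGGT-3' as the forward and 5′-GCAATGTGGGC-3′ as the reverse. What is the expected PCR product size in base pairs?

Scanning the template, TCAAGCTCGGT occurs at positions 24–34; this primer anneals to the bottom strand there with its 3' end pointing downstream.
The reverse primer's reverse complement is GCCCACATTGC, which matches the template at positions 84–94.
Product length = (reverse-primer end) − (forward-primer start) + 1 = 94 − 24 + 1 = 71 bp.

71 bp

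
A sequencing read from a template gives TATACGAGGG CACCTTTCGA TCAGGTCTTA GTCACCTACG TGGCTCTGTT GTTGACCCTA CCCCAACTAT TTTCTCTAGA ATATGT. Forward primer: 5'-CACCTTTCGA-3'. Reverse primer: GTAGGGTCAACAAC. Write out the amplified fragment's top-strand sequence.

5'-CACCTTTCGATCAGGTCTTAGTCACCTACGTGGCTCTGTTGTTGACCCTAC-3'

Forward primer CACCTTTCGA is found on the top strand at positions 11–20.
Reverse complement of the reverse primer: GTTGTTGACCCTAC. This occurs on the top strand at positions 48–61.
The product is the template from position 11 through 61 (51 bp).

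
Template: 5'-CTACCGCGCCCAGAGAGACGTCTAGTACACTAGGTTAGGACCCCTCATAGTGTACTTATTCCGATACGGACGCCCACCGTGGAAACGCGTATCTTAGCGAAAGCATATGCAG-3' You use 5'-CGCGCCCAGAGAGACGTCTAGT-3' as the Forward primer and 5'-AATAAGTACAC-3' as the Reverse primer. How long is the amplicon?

Scanning the template, CGCGCCCAGAGAGACGTCTAGT occurs at positions 5–26; this primer anneals to the bottom strand there with its 3' end pointing downstream.
The reverse primer's reverse complement is GTGTACTTATT, which matches the template at positions 50–60.
Amplicon spans positions 5–60: 56 bp.

56 bp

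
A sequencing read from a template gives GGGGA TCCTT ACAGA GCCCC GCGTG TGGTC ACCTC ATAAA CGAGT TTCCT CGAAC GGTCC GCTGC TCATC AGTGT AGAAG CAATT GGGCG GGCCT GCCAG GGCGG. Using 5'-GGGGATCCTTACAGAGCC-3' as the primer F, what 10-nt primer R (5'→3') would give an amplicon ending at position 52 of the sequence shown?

The forward primer binds at positions 1–18; the product's 3' end on the top strand is position 52.
The reverse primer anneals to the top strand over positions 43–52, i.e. to AGTTTCCTCG.
Its sequence written 5'→3' is the reverse complement: CGAGGAAACT.

5'-CGAGGAAACT-3'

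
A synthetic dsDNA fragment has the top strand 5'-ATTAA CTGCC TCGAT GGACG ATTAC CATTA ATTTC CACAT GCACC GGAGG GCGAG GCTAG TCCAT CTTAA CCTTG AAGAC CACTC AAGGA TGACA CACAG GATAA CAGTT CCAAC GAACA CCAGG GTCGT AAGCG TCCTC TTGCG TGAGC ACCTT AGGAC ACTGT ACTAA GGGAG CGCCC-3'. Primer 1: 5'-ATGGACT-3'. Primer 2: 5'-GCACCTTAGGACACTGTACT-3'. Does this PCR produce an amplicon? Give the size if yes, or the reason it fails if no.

No product — the primers' 3' ends point away from each other.

Primer 1 (ATGGACT) has reverse complement AGTCCAT, which matches the top strand at positions 59–65; primer 1 anneals to the top strand there with its 3' end pointing upstream toward position 59.
Primer 2 (GCACCTTAGGACACTGTACT) matches the top strand directly at positions 149–168; it anneals to the bottom strand with its 3' end pointing downstream toward position 168.
The 3' ends diverge (primer 1 extends toward position 1, primer 2 toward position 180), so the primers never converge on a shared product.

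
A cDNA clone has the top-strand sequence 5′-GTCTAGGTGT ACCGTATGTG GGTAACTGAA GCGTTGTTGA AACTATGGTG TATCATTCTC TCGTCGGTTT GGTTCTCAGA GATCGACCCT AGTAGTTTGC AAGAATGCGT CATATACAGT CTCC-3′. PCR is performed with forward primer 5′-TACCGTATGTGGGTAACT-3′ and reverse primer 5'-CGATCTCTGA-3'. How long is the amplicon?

76 bp

Forward primer TACCGTATGTGGGTAACT is found on the top strand at positions 10–27.
The reverse primer's reverse complement is TCAGAGATCG, which matches the template at positions 76–85.
Amplicon spans positions 10–85: 76 bp.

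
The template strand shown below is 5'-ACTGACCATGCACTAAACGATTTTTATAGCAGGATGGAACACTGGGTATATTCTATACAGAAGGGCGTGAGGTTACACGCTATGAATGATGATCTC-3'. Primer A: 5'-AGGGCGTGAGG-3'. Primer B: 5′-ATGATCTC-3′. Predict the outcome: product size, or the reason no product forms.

No product — both primers anneal to the same strand and extend in the same direction.

Primer A (AGGGCGTGAGG) matches the top strand at positions 62–72 (3' end points downstream).
Primer B (ATGATCTC) also matches the top strand directly, at positions 89–96 — its reverse complement GAGATCAT is not present.
Both primers anneal to the bottom strand with 3' ends pointing the same way, so neither can prime synthesis back toward the other.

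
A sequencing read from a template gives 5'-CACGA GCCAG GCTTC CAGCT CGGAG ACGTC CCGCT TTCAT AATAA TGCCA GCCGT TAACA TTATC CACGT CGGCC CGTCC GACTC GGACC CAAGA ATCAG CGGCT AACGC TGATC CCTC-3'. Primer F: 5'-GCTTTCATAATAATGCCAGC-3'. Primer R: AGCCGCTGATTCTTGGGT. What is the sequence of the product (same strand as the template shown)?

5'-GCTTTCATAATAATGCCAGCCGTTAACATTATCCACGTCGGCCCGTCCGACTCGGACCCAAGAATCAGCGGCT-3'

Forward primer GCTTTCATAATAATGCCAGC is found on the top strand at positions 33–52.
Reverse complement of the reverse primer: ACCCAAGAATCAGCGGCT. This occurs on the top strand at positions 88–105.
The product is the template from position 33 through 105 (73 bp).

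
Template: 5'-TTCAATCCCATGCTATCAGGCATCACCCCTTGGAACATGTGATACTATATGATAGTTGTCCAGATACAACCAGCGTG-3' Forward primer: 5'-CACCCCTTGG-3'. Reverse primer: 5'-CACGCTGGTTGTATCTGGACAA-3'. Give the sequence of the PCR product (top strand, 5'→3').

Forward primer CACCCCTTGG is found on the top strand at positions 24–33.
Reverse complement of the reverse primer: TTGTCCAGATACAACCAGCGTG. This occurs on the top strand at positions 56–77.
The product is the template from position 24 through 77 (54 bp).

5'-CACCCCTTGGAACATGTGATACTATATGATAGTTGTCCAGATACAACCAGCGTG-3'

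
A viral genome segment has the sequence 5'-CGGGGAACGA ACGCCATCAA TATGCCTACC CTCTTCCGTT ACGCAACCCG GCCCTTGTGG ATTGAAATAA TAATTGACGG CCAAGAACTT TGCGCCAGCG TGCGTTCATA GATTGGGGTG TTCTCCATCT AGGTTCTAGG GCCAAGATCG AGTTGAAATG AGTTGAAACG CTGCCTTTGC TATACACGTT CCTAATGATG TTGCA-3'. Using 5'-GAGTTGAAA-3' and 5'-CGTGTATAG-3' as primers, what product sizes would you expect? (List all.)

39 bp, 29 bp

The forward primer GAGTTGAAA matches the top strand at positions 150–158, 160–168.
The reverse primer's reverse complement is CTATACACG, matching at positions 180–188.
Each forward site pairs with the reverse site to give a product ending at position 188: sizes 39, 29 bp.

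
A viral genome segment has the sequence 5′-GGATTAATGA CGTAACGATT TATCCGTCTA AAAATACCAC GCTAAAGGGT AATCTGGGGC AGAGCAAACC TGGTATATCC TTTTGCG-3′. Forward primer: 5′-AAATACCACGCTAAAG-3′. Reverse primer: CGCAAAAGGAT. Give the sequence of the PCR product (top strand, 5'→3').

5'-AAATACCACGCTAAAGGGTAATCTGGGGCAGAGCAAACCTGGTATATCCTTTTGCG-3'

The forward primer matches the template at positions 32–47.
Reverse complement of the reverse primer: ATCCTTTTGCG. This occurs on the top strand at positions 77–87.
The product is the template from position 32 through 87 (56 bp).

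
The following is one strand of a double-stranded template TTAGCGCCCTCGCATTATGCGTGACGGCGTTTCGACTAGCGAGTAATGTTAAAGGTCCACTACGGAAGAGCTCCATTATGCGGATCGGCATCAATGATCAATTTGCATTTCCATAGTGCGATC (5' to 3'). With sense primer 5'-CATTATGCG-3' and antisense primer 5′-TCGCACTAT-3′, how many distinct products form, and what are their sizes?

The forward primer CATTATGCG matches the top strand at positions 13–21, 74–82.
The reverse primer's reverse complement is ATAGTGCGA, matching at positions 113–121.
Each forward site pairs with the reverse site to give a product ending at position 121: sizes 109, 48 bp.

Two products: 109 bp, 48 bp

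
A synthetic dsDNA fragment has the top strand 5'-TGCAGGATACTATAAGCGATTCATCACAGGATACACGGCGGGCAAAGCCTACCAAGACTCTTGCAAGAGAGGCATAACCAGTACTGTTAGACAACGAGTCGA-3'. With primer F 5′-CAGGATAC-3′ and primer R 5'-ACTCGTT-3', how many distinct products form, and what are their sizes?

Two products: 97 bp, 73 bp

The forward primer CAGGATAC matches the top strand at positions 3–10, 27–34.
The reverse primer's reverse complement is AACGAGT, matching at positions 93–99.
Each forward site pairs with the reverse site to give a product ending at position 99: sizes 97, 73 bp.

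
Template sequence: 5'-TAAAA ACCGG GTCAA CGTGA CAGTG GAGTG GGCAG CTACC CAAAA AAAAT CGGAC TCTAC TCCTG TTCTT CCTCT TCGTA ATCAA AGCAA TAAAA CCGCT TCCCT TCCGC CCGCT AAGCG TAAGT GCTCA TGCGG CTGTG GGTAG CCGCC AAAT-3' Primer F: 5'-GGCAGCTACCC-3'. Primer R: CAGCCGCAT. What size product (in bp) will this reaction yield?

108 bp

Forward primer GGCAGCTACCC is found on the top strand at positions 31–41.
Taking the reverse complement of CAGCCGCAT gives ATGCGGCTG, found at positions 130–138 on the template; the primer anneals here to the top strand with its 3' end pointing upstream.
Amplicon spans positions 31–138: 108 bp.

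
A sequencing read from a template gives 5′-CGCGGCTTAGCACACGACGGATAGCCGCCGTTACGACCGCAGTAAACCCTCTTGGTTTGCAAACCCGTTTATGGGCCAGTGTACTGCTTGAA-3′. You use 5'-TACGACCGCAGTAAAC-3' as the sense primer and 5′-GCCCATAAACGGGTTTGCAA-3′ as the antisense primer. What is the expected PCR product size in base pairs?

45 bp

Scanning the template, TACGACCGCAGTAAAC occurs at positions 32–47; this primer anneals to the bottom strand there with its 3' end pointing downstream.
Reverse complement of the reverse primer: TTGCAAACCCGTTTATGGGC. This occurs on the top strand at positions 57–76.
The product runs from position 32 to position 76, so its length is 76 − 32 + 1 = 45 bp.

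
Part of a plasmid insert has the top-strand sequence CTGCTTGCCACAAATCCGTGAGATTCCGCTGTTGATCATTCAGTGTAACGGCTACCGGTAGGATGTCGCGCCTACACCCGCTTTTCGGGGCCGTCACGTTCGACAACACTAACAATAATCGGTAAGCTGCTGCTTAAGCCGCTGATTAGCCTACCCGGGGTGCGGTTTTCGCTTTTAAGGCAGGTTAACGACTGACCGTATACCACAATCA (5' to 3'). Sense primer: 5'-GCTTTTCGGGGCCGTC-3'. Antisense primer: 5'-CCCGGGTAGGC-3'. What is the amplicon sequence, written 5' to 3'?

The forward primer matches the template at positions 80–95.
The reverse primer's reverse complement is GCCTACCCGGG, which matches the template at positions 149–159.
The product is the template from position 80 through 159 (80 bp).

5'-GCTTTTCGGGGCCGTCACGTTCGACAACACTAACAATAATCGGTAAGCTGCTGCTTAAGCCGCTGATTAGCCTACCCGGG-3'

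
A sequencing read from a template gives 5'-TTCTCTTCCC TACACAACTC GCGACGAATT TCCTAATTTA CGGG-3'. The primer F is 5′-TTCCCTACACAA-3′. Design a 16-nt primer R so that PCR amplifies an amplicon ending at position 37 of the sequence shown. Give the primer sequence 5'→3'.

5'-ATTAGGAAATTCGTCG-3'

The forward primer binds at positions 6–17; the product's 3' end on the top strand is position 37.
The reverse primer anneals to the top strand over positions 22–37, i.e. to CGACGAATTTCCTAAT.
Its sequence written 5'→3' is the reverse complement: ATTAGGAAATTCGTCG.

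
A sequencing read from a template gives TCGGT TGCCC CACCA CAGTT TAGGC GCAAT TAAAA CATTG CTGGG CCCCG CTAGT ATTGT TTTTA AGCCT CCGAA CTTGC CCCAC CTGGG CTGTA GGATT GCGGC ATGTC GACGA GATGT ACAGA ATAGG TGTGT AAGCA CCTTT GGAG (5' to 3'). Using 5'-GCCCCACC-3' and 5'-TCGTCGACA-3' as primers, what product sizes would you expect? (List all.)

109 bp, 37 bp

The forward primer GCCCCACC matches the top strand at positions 7–14, 79–86.
The reverse primer's reverse complement is TGTCGACGA, matching at positions 107–115.
Each forward site pairs with the reverse site to give a product ending at position 115: sizes 109, 37 bp.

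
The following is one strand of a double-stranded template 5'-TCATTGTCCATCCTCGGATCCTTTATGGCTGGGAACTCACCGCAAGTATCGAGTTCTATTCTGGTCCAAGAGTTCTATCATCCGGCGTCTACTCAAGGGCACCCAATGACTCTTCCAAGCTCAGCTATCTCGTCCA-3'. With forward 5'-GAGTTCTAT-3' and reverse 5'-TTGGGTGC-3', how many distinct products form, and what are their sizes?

The forward primer GAGTTCTAT matches the top strand at positions 51–59, 70–78.
The reverse primer's reverse complement is GCACCCAA, matching at positions 99–106.
Each forward site pairs with the reverse site to give a product ending at position 106: sizes 56, 37 bp.

Two products: 56 bp, 37 bp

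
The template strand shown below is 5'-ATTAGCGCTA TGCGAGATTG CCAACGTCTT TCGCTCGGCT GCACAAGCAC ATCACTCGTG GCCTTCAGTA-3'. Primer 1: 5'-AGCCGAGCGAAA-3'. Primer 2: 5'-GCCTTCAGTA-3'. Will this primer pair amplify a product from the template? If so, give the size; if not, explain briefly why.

Primer 1 (AGCCGAGCGAAA) has reverse complement TTTCGCTCGGCT, which matches the top strand at positions 29–40; primer 1 anneals to the top strand there with its 3' end pointing upstream toward position 29.
Primer 2 (GCCTTCAGTA) matches the top strand directly at positions 61–70; it anneals to the bottom strand with its 3' end pointing downstream toward position 70.
The 3' ends diverge (primer 1 extends toward position 1, primer 2 toward position 70), so the primers never converge on a shared product.

No product — the primers' 3' ends point away from each other.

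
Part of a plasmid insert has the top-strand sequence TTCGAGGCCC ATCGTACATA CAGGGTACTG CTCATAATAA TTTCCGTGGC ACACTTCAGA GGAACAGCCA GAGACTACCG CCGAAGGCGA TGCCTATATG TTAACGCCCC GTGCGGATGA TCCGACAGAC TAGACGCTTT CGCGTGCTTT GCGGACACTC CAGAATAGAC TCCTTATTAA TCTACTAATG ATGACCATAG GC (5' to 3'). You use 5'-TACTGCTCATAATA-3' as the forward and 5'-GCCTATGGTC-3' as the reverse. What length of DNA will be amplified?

177 bp

Forward primer TACTGCTCATAATA is found on the top strand at positions 26–39.
The reverse primer's reverse complement is GACCATAGGC, which matches the template at positions 193–202.
Amplicon spans positions 26–202: 177 bp.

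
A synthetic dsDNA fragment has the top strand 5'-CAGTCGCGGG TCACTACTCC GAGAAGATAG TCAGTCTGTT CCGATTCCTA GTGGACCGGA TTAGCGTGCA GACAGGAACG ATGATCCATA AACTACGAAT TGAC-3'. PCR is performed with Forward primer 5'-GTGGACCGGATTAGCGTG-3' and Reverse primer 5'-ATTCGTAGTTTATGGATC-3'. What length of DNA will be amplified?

Scanning the template, GTGGACCGGATTAGCGTG occurs at positions 51–68; this primer anneals to the bottom strand there with its 3' end pointing downstream.
Reverse complement of the reverse primer: GATCCATAAACTACGAAT. This occurs on the top strand at positions 83–100.
Product length = (reverse-primer end) − (forward-primer start) + 1 = 100 − 51 + 1 = 50 bp.

50 bp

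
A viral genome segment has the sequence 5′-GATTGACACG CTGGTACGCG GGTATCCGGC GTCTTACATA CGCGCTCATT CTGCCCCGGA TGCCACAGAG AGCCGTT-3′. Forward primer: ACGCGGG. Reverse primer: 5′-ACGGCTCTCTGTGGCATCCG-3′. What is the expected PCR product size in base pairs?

The forward primer matches the template at positions 16–22.
Reverse complement of the reverse primer: CGGATGCCACAGAGAGCCGT. This occurs on the top strand at positions 57–76.
Amplicon spans positions 16–76: 61 bp.

61 bp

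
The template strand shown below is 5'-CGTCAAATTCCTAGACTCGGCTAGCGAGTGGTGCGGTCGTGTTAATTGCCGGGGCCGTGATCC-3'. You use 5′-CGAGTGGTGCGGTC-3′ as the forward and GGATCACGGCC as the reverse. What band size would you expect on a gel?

39 bp

Forward primer CGAGTGGTGCGGTC is found on the top strand at positions 25–38.
Reverse complement of the reverse primer: GGCCGTGATCC. This occurs on the top strand at positions 53–63.
Amplicon spans positions 25–63: 39 bp.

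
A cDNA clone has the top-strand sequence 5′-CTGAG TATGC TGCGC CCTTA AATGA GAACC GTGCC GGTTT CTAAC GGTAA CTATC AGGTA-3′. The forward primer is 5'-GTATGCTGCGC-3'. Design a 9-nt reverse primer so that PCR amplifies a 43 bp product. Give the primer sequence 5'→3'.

The forward primer binds at positions 5–15, so a 43 bp product ends at position 5 + 43 − 1 = 47.
The reverse primer anneals to the top strand over positions 39–47, i.e. to TTCTAACGG.
Its sequence written 5'→3' is the reverse complement: CCGTTAGAA.

5'-CCGTTAGAA-3'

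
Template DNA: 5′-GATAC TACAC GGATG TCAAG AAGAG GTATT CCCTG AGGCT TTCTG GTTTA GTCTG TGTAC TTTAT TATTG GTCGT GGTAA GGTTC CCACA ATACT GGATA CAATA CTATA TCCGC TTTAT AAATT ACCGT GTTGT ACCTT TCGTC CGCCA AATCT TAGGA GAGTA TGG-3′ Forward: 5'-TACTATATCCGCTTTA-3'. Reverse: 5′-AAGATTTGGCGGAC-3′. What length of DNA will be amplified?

53 bp

The forward primer matches the template at positions 104–119.
Reverse complement of the reverse primer: GTCCGCCAAATCTT. This occurs on the top strand at positions 143–156.
The product runs from position 104 to position 156, so its length is 156 − 104 + 1 = 53 bp.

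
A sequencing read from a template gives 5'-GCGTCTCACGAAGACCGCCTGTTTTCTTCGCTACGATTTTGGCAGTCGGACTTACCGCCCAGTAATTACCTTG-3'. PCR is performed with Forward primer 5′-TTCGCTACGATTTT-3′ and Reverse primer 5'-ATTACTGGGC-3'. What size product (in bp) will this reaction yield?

40 bp

Scanning the template, TTCGCTACGATTTT occurs at positions 27–40; this primer anneals to the bottom strand there with its 3' end pointing downstream.
Taking the reverse complement of ATTACTGGGC gives GCCCAGTAAT, found at positions 57–66 on the template; the primer anneals here to the top strand with its 3' end pointing upstream.
Amplicon spans positions 27–66: 40 bp.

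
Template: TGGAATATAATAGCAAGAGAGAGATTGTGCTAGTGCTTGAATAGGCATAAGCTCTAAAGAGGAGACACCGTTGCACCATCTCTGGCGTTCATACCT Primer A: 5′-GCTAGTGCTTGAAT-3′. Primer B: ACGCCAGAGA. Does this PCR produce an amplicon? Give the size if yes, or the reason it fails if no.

Primer A (GCTAGTGCTTGAAT) matches the top strand at positions 29–42; it acts as a forward primer.
Primer B's reverse complement is TCTCTGGCGT, matching the top strand at positions 79–88; it acts as a reverse primer.
The 3' ends face each other across positions 29–88, giving a 60 bp product.

Yes — a 60 bp product.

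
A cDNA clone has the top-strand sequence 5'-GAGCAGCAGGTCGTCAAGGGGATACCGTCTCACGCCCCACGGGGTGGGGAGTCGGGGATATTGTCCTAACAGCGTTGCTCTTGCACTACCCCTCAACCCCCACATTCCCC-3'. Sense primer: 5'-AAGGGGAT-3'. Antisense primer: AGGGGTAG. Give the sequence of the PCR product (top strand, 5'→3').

5'-AAGGGGATACCGTCTCACGCCCCACGGGGTGGGGAGTCGGGGATATTGTCCTAACAGCGTTGCTCTTGCACTACCCCT-3'

Forward primer AAGGGGAT is found on the top strand at positions 16–23.
Reverse complement of the reverse primer: CTACCCCT. This occurs on the top strand at positions 86–93.
The product is the template from position 16 through 93 (78 bp).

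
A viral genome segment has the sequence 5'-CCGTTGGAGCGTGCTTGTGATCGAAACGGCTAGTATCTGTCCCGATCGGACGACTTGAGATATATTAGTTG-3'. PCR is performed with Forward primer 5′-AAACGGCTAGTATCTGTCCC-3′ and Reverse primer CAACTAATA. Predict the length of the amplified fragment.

48 bp

Scanning the template, AAACGGCTAGTATCTGTCCC occurs at positions 24–43; this primer anneals to the bottom strand there with its 3' end pointing downstream.
Taking the reverse complement of CAACTAATA gives TATTAGTTG, found at positions 63–71 on the template; the primer anneals here to the top strand with its 3' end pointing upstream.
The product runs from position 24 to position 71, so its length is 71 − 24 + 1 = 48 bp.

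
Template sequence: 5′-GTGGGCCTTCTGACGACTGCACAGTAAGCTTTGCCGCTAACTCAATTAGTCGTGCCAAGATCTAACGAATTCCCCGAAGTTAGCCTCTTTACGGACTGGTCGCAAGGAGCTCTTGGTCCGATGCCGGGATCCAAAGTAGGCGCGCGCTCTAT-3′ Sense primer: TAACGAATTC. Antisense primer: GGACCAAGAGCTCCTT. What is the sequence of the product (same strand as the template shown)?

The forward primer matches the template at positions 63–72.
Reverse complement of the reverse primer: AAGGAGCTCTTGGTCC. This occurs on the top strand at positions 104–119.
The product is the template from position 63 through 119 (57 bp).

5'-TAACGAATTCCCCGAAGTTAGCCTCTTTACGGACTGGTCGCAAGGAGCTCTTGGTCC-3'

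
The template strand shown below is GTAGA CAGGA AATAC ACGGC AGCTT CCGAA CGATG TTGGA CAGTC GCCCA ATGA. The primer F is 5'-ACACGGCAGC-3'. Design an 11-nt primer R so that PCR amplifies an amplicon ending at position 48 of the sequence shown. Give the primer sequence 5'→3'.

The forward primer binds at positions 14–23; the product's 3' end on the top strand is position 48.
The reverse primer anneals to the top strand over positions 38–48, i.e. to GGACAGTCGCC.
Its sequence written 5'→3' is the reverse complement: GGCGACTGTCC.

5'-GGCGACTGTCC-3'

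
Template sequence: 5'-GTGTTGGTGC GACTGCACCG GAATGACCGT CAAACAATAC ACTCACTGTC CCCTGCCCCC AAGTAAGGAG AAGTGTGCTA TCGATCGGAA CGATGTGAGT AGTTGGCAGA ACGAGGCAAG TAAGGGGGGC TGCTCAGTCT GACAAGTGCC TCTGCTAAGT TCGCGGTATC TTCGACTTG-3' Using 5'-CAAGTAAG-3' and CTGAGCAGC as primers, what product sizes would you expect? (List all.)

78 bp, 21 bp

The forward primer CAAGTAAG matches the top strand at positions 60–67, 117–124.
The reverse primer's reverse complement is GCTGCTCAG, matching at positions 129–137.
Each forward site pairs with the reverse site to give a product ending at position 137: sizes 78, 21 bp.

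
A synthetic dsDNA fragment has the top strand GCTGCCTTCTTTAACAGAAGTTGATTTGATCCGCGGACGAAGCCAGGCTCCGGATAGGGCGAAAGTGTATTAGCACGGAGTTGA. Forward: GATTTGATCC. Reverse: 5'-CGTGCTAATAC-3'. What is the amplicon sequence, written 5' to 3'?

5'-GATTTGATCCGCGGACGAAGCCAGGCTCCGGATAGGGCGAAAGTGTATTAGCACG-3'

Scanning the template, GATTTGATCC occurs at positions 23–32; this primer anneals to the bottom strand there with its 3' end pointing downstream.
Reverse complement of the reverse primer: GTATTAGCACG. This occurs on the top strand at positions 67–77.
The product is the template from position 23 through 77 (55 bp).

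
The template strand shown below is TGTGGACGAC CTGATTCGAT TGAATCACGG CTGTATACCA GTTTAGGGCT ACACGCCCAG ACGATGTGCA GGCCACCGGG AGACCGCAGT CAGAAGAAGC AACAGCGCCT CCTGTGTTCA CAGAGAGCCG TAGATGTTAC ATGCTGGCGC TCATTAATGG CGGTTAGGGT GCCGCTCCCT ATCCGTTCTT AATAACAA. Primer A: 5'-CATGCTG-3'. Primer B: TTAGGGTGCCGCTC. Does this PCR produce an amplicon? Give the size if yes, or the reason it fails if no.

No product — both primers anneal to the same strand and extend in the same direction.

Primer A (CATGCTG) matches the top strand at positions 140–146 (3' end points downstream).
Primer B (TTAGGGTGCCGCTC) also matches the top strand directly, at positions 164–177 — its reverse complement GAGCGGCACCCTAA is not present.
Both primers anneal to the bottom strand with 3' ends pointing the same way, so neither can prime synthesis back toward the other.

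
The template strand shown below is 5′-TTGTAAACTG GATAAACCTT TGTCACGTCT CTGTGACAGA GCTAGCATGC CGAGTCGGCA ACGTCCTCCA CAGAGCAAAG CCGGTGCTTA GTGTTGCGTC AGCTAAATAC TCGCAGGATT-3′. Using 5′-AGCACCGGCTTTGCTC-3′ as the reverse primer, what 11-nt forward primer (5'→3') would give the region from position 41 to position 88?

5'-GCTAGCATGCC-3'

The reverse primer's reverse complement GAGCAAAGCCGGTGCT matches the template at positions 73–88; the product starts at position 41.
The forward primer is identical to the top strand over positions 41–51: GCTAGCATGCC.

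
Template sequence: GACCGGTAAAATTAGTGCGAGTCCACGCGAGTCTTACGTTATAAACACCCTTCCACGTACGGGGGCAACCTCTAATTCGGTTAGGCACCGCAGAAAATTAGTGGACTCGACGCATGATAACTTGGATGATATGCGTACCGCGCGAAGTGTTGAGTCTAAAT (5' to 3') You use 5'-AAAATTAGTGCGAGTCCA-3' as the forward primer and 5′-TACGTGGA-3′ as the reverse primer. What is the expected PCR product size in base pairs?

Forward primer AAAATTAGTGCGAGTCCA is found on the top strand at positions 8–25.
The reverse primer's reverse complement is TCCACGTA, which matches the template at positions 52–59.
The product runs from position 8 to position 59, so its length is 59 − 8 + 1 = 52 bp.

52 bp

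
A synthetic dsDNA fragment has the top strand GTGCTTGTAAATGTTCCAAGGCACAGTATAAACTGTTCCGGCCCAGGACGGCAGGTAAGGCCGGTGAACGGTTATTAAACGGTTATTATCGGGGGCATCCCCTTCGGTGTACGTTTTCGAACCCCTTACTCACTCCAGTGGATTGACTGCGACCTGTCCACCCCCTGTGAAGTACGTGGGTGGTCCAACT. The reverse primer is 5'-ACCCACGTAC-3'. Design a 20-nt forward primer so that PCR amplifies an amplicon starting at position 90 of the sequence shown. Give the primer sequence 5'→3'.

5'-CGGGGGCATCCCCTTCGGTG-3'

The reverse primer's reverse complement GTACGTGGGT matches the template at positions 172–181; the product starts at position 90.
The forward primer is identical to the top strand over positions 90–109: CGGGGGCATCCCCTTCGGTG.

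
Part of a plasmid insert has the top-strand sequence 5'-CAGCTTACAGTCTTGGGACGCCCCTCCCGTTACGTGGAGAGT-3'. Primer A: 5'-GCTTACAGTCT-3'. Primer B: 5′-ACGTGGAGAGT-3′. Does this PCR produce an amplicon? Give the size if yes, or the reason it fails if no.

Primer A (GCTTACAGTCT) matches the top strand at positions 3–13 (3' end points downstream).
Primer B (ACGTGGAGAGT) also matches the top strand directly, at positions 32–42 — its reverse complement ACTCTCCACGT is not present.
Both primers anneal to the bottom strand with 3' ends pointing the same way, so neither can prime synthesis back toward the other.

No product — both primers anneal to the same strand and extend in the same direction.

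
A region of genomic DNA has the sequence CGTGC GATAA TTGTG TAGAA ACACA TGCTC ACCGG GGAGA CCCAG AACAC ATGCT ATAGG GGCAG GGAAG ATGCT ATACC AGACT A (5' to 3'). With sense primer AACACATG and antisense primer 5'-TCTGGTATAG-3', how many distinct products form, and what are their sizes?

Two products: 64 bp, 38 bp

The forward primer AACACATG matches the top strand at positions 20–27, 46–53.
The reverse primer's reverse complement is CTATACCAGA, matching at positions 74–83.
Each forward site pairs with the reverse site to give a product ending at position 83: sizes 64, 38 bp.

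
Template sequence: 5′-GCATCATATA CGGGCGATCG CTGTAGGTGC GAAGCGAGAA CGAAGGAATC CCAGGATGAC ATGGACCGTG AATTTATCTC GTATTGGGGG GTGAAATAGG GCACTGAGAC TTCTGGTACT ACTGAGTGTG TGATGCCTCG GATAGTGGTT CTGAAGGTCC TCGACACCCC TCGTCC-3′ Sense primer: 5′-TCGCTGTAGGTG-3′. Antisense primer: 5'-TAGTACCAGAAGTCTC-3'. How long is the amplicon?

Scanning the template, TCGCTGTAGGTG occurs at positions 18–29; this primer anneals to the bottom strand there with its 3' end pointing downstream.
Taking the reverse complement of TAGTACCAGAAGTCTC gives GAGACTTCTGGTACTA, found at positions 106–121 on the template; the primer anneals here to the top strand with its 3' end pointing upstream.
Amplicon spans positions 18–121: 104 bp.

104 bp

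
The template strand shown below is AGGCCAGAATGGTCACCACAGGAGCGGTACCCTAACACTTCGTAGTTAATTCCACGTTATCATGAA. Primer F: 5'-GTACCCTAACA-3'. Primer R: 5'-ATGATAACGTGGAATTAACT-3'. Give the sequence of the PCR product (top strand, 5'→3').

The forward primer matches the template at positions 27–37.
Reverse complement of the reverse primer: AGTTAATTCCACGTTATCAT. This occurs on the top strand at positions 44–63.
The product is the template from position 27 through 63 (37 bp).

5'-GTACCCTAACACTTCGTAGTTAATTCCACGTTATCAT-3'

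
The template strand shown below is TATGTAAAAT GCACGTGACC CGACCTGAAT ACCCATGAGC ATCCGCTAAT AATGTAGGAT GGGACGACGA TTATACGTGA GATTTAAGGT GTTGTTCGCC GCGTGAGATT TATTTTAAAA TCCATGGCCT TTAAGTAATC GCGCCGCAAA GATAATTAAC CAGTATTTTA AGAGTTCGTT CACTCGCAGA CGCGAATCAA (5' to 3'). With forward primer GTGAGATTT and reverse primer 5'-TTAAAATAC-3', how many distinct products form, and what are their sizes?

The forward primer GTGAGATTT matches the top strand at positions 77–85, 103–111.
The reverse primer's reverse complement is GTATTTTAA, matching at positions 163–171.
Each forward site pairs with the reverse site to give a product ending at position 171: sizes 95, 69 bp.

Two products: 95 bp, 69 bp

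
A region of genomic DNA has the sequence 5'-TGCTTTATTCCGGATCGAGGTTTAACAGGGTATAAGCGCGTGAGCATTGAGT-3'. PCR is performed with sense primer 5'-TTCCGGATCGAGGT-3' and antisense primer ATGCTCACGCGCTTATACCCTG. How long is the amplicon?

40 bp

Forward primer TTCCGGATCGAGGT is found on the top strand at positions 8–21.
Taking the reverse complement of ATGCTCACGCGCTTATACCCTG gives CAGGGTATAAGCGCGTGAGCAT, found at positions 26–47 on the template; the primer anneals here to the top strand with its 3' end pointing upstream.
Product length = (reverse-primer end) − (forward-primer start) + 1 = 47 − 8 + 1 = 40 bp.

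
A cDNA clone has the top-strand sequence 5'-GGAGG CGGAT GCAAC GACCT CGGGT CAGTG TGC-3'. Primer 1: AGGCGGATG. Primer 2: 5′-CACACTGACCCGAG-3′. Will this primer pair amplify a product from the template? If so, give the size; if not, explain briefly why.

Primer 1 (AGGCGGATG) matches the top strand at positions 3–11; it acts as a forward primer.
Primer 2's reverse complement is CTCGGGTCAGTGTG, matching the top strand at positions 19–32; it acts as a reverse primer.
The 3' ends face each other across positions 3–32, giving a 30 bp product.

Yes — a 30 bp product.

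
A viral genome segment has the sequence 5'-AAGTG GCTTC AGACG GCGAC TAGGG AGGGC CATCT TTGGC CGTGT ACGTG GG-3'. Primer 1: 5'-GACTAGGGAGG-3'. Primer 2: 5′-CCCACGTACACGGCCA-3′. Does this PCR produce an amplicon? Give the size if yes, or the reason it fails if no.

Primer 1 (GACTAGGGAGG) matches the top strand at positions 18–28; it acts as a forward primer.
Primer 2's reverse complement is TGGCCGTGTACGTGGG, matching the top strand at positions 37–52; it acts as a reverse primer.
The 3' ends face each other across positions 18–52, giving a 35 bp product.

Yes — a 35 bp product.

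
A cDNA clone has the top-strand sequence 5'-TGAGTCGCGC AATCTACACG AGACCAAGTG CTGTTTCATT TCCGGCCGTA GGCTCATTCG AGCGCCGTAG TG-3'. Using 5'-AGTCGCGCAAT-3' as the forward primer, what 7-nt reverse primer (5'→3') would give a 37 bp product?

The forward primer binds at positions 3–13, so a 37 bp product ends at position 3 + 37 − 1 = 39.
The reverse primer anneals to the top strand over positions 33–39, i.e. to GTTTCAT.
Its sequence written 5'→3' is the reverse complement: ATGAAAC.

5'-ATGAAAC-3'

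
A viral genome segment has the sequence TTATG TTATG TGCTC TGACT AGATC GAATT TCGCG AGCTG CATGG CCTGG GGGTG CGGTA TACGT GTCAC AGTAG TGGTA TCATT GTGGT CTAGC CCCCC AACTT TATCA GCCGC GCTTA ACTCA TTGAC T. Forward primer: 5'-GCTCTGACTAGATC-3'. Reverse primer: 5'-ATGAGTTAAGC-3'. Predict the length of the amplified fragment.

115 bp

Forward primer GCTCTGACTAGATC is found on the top strand at positions 12–25.
The reverse primer's reverse complement is GCTTAACTCAT, which matches the template at positions 116–126.
Amplicon spans positions 12–126: 115 bp.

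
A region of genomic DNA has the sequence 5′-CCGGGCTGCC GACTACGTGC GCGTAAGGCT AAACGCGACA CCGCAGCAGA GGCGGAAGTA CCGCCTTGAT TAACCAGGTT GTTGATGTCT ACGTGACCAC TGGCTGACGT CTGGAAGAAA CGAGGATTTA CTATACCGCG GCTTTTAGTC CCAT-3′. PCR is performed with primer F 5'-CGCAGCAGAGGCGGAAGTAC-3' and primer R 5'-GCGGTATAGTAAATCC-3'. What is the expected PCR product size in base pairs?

98 bp

The forward primer matches the template at positions 42–61.
Taking the reverse complement of GCGGTATAGTAAATCC gives GGATTTACTATACCGC, found at positions 124–139 on the template; the primer anneals here to the top strand with its 3' end pointing upstream.
Amplicon spans positions 42–139: 98 bp.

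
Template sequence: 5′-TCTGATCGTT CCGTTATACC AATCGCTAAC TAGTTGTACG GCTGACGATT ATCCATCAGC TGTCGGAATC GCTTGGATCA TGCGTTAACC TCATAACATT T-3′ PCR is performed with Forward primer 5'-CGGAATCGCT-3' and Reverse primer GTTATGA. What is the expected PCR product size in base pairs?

Scanning the template, CGGAATCGCT occurs at positions 64–73; this primer anneals to the bottom strand there with its 3' end pointing downstream.
Reverse complement of the reverse primer: TCATAAC. This occurs on the top strand at positions 91–97.
Product length = (reverse-primer end) − (forward-primer start) + 1 = 97 − 64 + 1 = 34 bp.

34 bp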